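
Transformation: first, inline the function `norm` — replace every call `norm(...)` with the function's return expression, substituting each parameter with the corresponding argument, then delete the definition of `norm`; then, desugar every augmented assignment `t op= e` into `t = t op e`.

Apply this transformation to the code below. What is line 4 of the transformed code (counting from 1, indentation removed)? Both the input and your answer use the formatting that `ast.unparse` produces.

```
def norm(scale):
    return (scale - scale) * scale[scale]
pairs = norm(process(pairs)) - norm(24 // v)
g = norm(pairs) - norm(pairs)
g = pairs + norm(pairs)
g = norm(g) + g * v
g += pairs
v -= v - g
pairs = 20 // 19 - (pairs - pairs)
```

g = (g - g) * g[g] + g * v

Transformed code:
pairs = (process(pairs) - process(pairs)) * process(pairs)[process(pairs)] - (24 // v - 24 // v) * (24 // v)[24 // v]
g = (pairs - pairs) * pairs[pairs] - (pairs - pairs) * pairs[pairs]
g = pairs + (pairs - pairs) * pairs[pairs]
g = (g - g) * g[g] + g * v
g = g + pairs
v = v - (v - g)
pairs = 20 // 19 - (pairs - pairs)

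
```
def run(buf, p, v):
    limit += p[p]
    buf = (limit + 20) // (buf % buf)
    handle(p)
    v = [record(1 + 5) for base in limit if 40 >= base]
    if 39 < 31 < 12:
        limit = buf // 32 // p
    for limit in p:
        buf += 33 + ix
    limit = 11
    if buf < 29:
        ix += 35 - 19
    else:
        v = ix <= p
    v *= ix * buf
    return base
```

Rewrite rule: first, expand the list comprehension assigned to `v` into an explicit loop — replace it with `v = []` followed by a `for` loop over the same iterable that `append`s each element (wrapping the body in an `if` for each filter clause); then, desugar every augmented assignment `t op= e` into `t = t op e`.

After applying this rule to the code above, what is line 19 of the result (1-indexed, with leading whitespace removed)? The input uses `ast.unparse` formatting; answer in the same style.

Transformed code:
def run(buf, p, v):
    limit = limit + p[p]
    buf = (limit + 20) // (buf % buf)
    handle(p)
    v = []
    for base in limit:
        if 40 >= base:
            v.append(record(1 + 5))
    if 39 < 31 < 12:
        limit = buf // 32 // p
    for limit in p:
        buf = buf + (33 + ix)
    limit = 11
    if buf < 29:
        ix = ix + (35 - 19)
    else:
        v = ix <= p
    v = v * (ix * buf)
    return base

return base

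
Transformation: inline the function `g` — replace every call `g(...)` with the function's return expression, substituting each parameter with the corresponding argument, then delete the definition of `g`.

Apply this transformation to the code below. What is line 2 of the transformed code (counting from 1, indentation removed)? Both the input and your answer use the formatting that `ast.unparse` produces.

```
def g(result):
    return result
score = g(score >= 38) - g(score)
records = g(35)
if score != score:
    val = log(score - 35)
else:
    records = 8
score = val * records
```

Transformed code:
score = (score >= 38) - score
records = 35
if score != score:
    val = log(score - 35)
else:
    records = 8
score = val * records

records = 35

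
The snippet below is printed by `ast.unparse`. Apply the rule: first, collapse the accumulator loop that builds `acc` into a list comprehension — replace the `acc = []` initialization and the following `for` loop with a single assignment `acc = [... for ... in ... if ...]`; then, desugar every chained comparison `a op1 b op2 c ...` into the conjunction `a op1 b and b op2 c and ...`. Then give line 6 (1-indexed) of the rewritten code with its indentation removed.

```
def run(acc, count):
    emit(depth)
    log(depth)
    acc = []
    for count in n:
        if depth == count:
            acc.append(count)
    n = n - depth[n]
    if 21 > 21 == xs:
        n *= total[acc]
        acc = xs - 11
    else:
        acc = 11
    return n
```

if 21 > 21 and 21 == xs:

Transformed code:
def run(acc, count):
    emit(depth)
    log(depth)
    acc = [count for count in n if depth == count]
    n = n - depth[n]
    if 21 > 21 and 21 == xs:
        n *= total[acc]
        acc = xs - 11
    else:
        acc = 11
    return n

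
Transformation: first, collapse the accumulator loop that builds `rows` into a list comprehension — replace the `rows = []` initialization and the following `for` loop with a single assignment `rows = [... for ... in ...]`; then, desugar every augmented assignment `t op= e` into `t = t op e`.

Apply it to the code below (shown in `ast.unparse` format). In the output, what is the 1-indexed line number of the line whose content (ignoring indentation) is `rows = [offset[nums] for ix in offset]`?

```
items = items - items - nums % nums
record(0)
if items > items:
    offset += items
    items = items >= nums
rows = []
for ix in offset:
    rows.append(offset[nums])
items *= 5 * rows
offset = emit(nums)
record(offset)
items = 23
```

6

Transformed code:
items = items - items - nums % nums
record(0)
if items > items:
    offset = offset + items
    items = items >= nums
rows = [offset[nums] for ix in offset]
items = items * (5 * rows)
offset = emit(nums)
record(offset)
items = 23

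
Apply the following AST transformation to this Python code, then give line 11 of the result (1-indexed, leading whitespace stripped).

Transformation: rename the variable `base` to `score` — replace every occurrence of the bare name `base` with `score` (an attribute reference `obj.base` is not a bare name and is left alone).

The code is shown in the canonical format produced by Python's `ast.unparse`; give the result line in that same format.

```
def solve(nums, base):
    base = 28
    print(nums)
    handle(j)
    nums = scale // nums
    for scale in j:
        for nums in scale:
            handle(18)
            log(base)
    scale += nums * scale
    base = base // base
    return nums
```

score = score // score

Transformed code:
def solve(nums, score):
    score = 28
    print(nums)
    handle(j)
    nums = scale // nums
    for scale in j:
        for nums in scale:
            handle(18)
            log(score)
    scale += nums * scale
    score = score // score
    return nums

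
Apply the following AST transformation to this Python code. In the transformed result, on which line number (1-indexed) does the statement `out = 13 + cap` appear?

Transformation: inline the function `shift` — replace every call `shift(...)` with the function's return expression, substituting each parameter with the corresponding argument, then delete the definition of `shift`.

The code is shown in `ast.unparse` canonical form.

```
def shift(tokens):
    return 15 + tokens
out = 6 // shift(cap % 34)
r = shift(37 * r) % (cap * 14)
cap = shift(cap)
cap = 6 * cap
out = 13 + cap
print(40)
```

5

Transformed code:
out = 6 // (15 + cap % 34)
r = (15 + 37 * r) % (cap * 14)
cap = 15 + cap
cap = 6 * cap
out = 13 + cap
print(40)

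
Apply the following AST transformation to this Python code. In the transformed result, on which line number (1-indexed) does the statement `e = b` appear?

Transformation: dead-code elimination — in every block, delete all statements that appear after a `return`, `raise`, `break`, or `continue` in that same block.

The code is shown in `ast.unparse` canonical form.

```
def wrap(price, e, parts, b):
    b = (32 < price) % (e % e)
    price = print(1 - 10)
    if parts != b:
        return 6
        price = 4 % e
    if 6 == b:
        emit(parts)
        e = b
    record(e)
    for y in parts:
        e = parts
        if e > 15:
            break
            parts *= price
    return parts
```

Transformed code:
def wrap(price, e, parts, b):
    b = (32 < price) % (e % e)
    price = print(1 - 10)
    if parts != b:
        return 6
    if 6 == b:
        emit(parts)
        e = b
    record(e)
    for y in parts:
        e = parts
        if e > 15:
            break
    return parts

8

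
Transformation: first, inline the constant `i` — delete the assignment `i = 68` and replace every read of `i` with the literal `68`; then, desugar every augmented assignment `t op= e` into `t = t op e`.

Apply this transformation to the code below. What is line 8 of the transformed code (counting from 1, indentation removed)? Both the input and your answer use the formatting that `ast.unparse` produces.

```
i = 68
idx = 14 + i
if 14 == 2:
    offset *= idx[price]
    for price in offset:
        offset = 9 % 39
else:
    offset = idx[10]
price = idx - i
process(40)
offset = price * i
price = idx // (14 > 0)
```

price = idx - 68

Transformed code:
idx = 14 + 68
if 14 == 2:
    offset = offset * idx[price]
    for price in offset:
        offset = 9 % 39
else:
    offset = idx[10]
price = idx - 68
process(40)
offset = price * 68
price = idx // (14 > 0)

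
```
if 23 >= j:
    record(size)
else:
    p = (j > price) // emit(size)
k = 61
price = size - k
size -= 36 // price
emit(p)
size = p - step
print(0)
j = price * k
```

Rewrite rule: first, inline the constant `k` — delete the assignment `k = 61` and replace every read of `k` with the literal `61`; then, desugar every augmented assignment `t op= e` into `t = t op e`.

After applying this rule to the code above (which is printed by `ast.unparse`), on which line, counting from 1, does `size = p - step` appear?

Transformed code:
if 23 >= j:
    record(size)
else:
    p = (j > price) // emit(size)
price = size - 61
size = size - 36 // price
emit(p)
size = p - step
print(0)
j = price * 61

8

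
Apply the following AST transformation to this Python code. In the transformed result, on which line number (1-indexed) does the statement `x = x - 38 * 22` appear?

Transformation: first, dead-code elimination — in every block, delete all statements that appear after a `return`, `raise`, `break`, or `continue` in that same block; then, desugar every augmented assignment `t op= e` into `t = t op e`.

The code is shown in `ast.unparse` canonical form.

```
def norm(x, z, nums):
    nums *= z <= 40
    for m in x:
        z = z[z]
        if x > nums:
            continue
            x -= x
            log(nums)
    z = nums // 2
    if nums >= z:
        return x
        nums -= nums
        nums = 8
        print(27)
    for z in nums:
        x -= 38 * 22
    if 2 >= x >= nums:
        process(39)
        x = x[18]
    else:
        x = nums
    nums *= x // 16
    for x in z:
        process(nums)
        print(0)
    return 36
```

Transformed code:
def norm(x, z, nums):
    nums = nums * (z <= 40)
    for m in x:
        z = z[z]
        if x > nums:
            continue
    z = nums // 2
    if nums >= z:
        return x
    for z in nums:
        x = x - 38 * 22
    if 2 >= x >= nums:
        process(39)
        x = x[18]
    else:
        x = nums
    nums = nums * (x // 16)
    for x in z:
        process(nums)
        print(0)
    return 36

11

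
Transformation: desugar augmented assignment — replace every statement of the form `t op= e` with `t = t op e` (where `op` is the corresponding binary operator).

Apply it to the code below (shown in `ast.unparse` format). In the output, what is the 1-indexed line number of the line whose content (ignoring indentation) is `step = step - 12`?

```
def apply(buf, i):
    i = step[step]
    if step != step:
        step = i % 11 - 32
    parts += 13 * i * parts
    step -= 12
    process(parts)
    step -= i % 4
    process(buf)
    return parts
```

6

Transformed code:
def apply(buf, i):
    i = step[step]
    if step != step:
        step = i % 11 - 32
    parts = parts + 13 * i * parts
    step = step - 12
    process(parts)
    step = step - i % 4
    process(buf)
    return parts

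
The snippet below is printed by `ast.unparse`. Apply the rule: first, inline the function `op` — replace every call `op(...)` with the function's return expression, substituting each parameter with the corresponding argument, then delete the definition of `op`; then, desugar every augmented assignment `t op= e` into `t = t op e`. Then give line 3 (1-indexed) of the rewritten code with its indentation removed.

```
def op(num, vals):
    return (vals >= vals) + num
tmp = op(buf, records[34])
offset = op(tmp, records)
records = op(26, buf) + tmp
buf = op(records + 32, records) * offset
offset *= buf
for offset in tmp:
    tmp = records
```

records = (buf >= buf) + 26 + tmp

Transformed code:
tmp = (records[34] >= records[34]) + buf
offset = (records >= records) + tmp
records = (buf >= buf) + 26 + tmp
buf = ((records >= records) + (records + 32)) * offset
offset = offset * buf
for offset in tmp:
    tmp = records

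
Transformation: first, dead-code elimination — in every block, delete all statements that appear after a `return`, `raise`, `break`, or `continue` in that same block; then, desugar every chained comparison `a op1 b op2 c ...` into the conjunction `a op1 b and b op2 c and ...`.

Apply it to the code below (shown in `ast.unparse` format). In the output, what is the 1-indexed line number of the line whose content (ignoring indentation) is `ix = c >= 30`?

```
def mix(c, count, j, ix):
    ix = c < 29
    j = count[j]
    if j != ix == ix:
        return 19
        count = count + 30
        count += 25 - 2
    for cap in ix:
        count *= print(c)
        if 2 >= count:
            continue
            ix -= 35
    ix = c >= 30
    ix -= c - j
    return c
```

10

Transformed code:
def mix(c, count, j, ix):
    ix = c < 29
    j = count[j]
    if j != ix and ix == ix:
        return 19
    for cap in ix:
        count *= print(c)
        if 2 >= count:
            continue
    ix = c >= 30
    ix -= c - j
    return c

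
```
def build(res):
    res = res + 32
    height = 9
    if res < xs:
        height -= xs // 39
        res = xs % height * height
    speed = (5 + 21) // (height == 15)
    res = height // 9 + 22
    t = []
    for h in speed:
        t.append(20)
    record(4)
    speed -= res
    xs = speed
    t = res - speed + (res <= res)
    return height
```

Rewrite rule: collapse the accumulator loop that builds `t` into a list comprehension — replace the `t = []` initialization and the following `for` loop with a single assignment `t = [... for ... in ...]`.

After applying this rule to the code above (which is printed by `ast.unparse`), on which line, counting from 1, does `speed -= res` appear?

11

Transformed code:
def build(res):
    res = res + 32
    height = 9
    if res < xs:
        height -= xs // 39
        res = xs % height * height
    speed = (5 + 21) // (height == 15)
    res = height // 9 + 22
    t = [20 for h in speed]
    record(4)
    speed -= res
    xs = speed
    t = res - speed + (res <= res)
    return height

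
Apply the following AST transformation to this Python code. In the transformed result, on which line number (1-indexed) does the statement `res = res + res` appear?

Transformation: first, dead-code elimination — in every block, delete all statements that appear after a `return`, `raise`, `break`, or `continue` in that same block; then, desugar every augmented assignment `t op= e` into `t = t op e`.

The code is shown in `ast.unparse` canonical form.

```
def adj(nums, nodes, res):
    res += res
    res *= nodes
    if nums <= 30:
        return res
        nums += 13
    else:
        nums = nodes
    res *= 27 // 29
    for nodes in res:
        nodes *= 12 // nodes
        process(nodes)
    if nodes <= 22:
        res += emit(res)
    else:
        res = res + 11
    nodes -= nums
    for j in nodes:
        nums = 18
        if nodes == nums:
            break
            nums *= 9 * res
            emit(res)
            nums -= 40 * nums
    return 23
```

Transformed code:
def adj(nums, nodes, res):
    res = res + res
    res = res * nodes
    if nums <= 30:
        return res
    else:
        nums = nodes
    res = res * (27 // 29)
    for nodes in res:
        nodes = nodes * (12 // nodes)
        process(nodes)
    if nodes <= 22:
        res = res + emit(res)
    else:
        res = res + 11
    nodes = nodes - nums
    for j in nodes:
        nums = 18
        if nodes == nums:
            break
    return 23

2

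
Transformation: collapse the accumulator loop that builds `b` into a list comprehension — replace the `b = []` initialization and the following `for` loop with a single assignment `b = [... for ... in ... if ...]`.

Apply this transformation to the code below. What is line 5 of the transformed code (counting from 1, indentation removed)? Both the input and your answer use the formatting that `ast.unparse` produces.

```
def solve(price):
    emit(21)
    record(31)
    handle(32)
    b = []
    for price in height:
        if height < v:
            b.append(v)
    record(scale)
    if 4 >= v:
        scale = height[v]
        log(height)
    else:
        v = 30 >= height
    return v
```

b = [v for price in height if height < v]

Transformed code:
def solve(price):
    emit(21)
    record(31)
    handle(32)
    b = [v for price in height if height < v]
    record(scale)
    if 4 >= v:
        scale = height[v]
        log(height)
    else:
        v = 30 >= height
    return v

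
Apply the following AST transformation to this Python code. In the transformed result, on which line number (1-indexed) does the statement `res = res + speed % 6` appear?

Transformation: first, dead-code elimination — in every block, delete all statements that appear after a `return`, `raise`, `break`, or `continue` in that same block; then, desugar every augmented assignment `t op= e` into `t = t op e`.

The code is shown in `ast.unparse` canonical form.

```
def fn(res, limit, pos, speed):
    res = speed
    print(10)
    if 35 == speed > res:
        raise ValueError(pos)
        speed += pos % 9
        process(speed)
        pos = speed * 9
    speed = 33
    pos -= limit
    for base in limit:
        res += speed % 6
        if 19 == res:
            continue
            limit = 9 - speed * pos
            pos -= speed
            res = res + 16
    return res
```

Transformed code:
def fn(res, limit, pos, speed):
    res = speed
    print(10)
    if 35 == speed > res:
        raise ValueError(pos)
    speed = 33
    pos = pos - limit
    for base in limit:
        res = res + speed % 6
        if 19 == res:
            continue
    return res

9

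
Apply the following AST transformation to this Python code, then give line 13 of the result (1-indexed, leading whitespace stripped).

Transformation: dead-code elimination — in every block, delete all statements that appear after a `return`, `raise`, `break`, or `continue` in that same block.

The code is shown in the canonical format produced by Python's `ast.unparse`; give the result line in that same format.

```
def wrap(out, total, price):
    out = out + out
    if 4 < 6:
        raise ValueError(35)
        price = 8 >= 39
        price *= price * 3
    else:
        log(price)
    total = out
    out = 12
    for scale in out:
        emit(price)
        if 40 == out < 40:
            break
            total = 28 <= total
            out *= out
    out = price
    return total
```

Transformed code:
def wrap(out, total, price):
    out = out + out
    if 4 < 6:
        raise ValueError(35)
    else:
        log(price)
    total = out
    out = 12
    for scale in out:
        emit(price)
        if 40 == out < 40:
            break
    out = price
    return total

out = price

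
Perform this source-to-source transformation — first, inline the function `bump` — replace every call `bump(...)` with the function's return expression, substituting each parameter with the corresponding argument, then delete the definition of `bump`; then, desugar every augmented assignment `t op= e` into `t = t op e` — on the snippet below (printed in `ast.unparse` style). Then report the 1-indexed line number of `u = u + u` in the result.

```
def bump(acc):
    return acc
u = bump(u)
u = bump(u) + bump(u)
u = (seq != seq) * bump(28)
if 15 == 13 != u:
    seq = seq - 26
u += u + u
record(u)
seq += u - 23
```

Transformed code:
u = u
u = u + u
u = (seq != seq) * 28
if 15 == 13 != u:
    seq = seq - 26
u = u + (u + u)
record(u)
seq = seq + (u - 23)

2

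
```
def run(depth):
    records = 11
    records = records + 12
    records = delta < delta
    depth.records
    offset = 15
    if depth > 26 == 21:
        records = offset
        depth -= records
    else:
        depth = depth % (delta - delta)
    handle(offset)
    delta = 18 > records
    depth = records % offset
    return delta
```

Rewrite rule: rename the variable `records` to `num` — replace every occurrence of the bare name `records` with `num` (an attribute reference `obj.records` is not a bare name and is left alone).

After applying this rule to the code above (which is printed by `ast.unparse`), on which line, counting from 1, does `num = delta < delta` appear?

Transformed code:
def run(depth):
    num = 11
    num = num + 12
    num = delta < delta
    depth.records
    offset = 15
    if depth > 26 == 21:
        num = offset
        depth -= num
    else:
        depth = depth % (delta - delta)
    handle(offset)
    delta = 18 > num
    depth = num % offset
    return delta

4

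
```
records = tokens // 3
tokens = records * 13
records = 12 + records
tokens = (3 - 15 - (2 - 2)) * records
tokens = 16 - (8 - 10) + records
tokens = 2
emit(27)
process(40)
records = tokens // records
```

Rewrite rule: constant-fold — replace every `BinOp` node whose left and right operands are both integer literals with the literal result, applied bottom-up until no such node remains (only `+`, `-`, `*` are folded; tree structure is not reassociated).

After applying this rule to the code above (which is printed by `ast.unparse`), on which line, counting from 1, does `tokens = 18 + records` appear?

Transformed code:
records = tokens // 3
tokens = records * 13
records = 12 + records
tokens = -12 * records
tokens = 18 + records
tokens = 2
emit(27)
process(40)
records = tokens // records

5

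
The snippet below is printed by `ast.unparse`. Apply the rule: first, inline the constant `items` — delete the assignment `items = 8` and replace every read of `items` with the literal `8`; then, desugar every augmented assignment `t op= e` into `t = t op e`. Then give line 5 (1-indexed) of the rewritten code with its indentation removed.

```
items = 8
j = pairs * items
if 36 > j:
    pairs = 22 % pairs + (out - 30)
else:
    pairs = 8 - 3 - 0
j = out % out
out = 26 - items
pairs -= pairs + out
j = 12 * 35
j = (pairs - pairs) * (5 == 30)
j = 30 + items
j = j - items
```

Transformed code:
j = pairs * 8
if 36 > j:
    pairs = 22 % pairs + (out - 30)
else:
    pairs = 8 - 3 - 0
j = out % out
out = 26 - 8
pairs = pairs - (pairs + out)
j = 12 * 35
j = (pairs - pairs) * (5 == 30)
j = 30 + 8
j = j - 8

pairs = 8 - 3 - 0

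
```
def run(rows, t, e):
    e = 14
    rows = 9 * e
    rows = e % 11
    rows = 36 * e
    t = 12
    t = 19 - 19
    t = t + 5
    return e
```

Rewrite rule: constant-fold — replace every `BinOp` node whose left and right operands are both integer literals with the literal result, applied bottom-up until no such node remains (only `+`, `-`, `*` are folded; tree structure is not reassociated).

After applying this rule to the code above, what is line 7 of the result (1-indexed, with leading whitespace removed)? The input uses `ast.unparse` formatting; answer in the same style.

t = 0

Transformed code:
def run(rows, t, e):
    e = 14
    rows = 9 * e
    rows = e % 11
    rows = 36 * e
    t = 12
    t = 0
    t = t + 5
    return e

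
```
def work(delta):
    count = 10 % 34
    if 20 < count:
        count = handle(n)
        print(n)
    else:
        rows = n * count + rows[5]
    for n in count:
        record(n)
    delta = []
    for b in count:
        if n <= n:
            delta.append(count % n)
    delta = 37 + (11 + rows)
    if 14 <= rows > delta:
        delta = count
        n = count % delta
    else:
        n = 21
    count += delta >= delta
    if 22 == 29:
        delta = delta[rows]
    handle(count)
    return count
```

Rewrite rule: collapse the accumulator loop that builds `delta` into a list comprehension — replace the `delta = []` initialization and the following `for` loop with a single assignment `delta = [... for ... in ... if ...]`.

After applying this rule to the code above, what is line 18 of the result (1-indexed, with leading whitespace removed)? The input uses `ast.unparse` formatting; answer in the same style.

Transformed code:
def work(delta):
    count = 10 % 34
    if 20 < count:
        count = handle(n)
        print(n)
    else:
        rows = n * count + rows[5]
    for n in count:
        record(n)
    delta = [count % n for b in count if n <= n]
    delta = 37 + (11 + rows)
    if 14 <= rows > delta:
        delta = count
        n = count % delta
    else:
        n = 21
    count += delta >= delta
    if 22 == 29:
        delta = delta[rows]
    handle(count)
    return count

if 22 == 29:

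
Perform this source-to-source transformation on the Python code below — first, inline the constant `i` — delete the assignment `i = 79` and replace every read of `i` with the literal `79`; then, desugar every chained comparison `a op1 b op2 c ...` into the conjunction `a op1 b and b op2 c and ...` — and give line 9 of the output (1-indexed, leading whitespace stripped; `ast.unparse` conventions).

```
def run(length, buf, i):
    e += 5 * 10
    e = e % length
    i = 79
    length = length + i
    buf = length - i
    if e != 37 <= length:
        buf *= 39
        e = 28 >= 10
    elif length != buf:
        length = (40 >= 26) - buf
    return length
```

Transformed code:
def run(length, buf, i):
    e += 5 * 10
    e = e % length
    length = length + 79
    buf = length - 79
    if e != 37 and 37 <= length:
        buf *= 39
        e = 28 >= 10
    elif length != buf:
        length = (40 >= 26) - buf
    return length

elif length != buf:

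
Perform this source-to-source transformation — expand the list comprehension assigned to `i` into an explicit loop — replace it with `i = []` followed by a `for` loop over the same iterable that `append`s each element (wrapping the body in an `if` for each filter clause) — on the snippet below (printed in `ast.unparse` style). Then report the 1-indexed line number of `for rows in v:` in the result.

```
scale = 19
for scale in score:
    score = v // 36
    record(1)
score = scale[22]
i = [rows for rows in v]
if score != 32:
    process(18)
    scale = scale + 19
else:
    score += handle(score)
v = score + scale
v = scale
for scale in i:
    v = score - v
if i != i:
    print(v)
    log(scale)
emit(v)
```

Transformed code:
scale = 19
for scale in score:
    score = v // 36
    record(1)
score = scale[22]
i = []
for rows in v:
    i.append(rows)
if score != 32:
    process(18)
    scale = scale + 19
else:
    score += handle(score)
v = score + scale
v = scale
for scale in i:
    v = score - v
if i != i:
    print(v)
    log(scale)
emit(v)

7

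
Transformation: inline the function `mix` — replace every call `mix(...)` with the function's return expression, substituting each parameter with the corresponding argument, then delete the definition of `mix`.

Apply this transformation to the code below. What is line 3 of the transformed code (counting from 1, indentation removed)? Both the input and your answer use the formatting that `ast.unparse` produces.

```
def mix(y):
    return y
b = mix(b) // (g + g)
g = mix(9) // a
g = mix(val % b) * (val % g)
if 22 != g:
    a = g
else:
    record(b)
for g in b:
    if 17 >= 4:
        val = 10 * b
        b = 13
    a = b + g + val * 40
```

Transformed code:
b = b // (g + g)
g = 9 // a
g = val % b * (val % g)
if 22 != g:
    a = g
else:
    record(b)
for g in b:
    if 17 >= 4:
        val = 10 * b
        b = 13
    a = b + g + val * 40

g = val % b * (val % g)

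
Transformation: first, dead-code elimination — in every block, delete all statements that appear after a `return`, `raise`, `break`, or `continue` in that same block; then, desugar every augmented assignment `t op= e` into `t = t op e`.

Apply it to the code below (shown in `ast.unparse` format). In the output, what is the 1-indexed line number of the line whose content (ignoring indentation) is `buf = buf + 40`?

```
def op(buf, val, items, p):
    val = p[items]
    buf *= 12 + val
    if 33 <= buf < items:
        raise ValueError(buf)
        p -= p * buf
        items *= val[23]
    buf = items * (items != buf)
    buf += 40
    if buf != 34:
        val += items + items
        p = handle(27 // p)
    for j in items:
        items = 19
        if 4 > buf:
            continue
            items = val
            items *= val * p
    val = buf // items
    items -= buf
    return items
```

7

Transformed code:
def op(buf, val, items, p):
    val = p[items]
    buf = buf * (12 + val)
    if 33 <= buf < items:
        raise ValueError(buf)
    buf = items * (items != buf)
    buf = buf + 40
    if buf != 34:
        val = val + (items + items)
        p = handle(27 // p)
    for j in items:
        items = 19
        if 4 > buf:
            continue
    val = buf // items
    items = items - buf
    return items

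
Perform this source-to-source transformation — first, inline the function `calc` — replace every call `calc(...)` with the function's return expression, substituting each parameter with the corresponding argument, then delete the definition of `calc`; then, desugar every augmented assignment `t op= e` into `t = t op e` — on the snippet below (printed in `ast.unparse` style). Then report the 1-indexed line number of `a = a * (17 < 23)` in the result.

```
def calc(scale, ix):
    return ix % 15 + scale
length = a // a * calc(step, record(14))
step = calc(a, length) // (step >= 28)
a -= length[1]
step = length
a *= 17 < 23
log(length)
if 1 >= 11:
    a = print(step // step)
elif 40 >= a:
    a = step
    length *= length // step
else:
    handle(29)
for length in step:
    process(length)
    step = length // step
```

Transformed code:
length = a // a * (record(14) % 15 + step)
step = (length % 15 + a) // (step >= 28)
a = a - length[1]
step = length
a = a * (17 < 23)
log(length)
if 1 >= 11:
    a = print(step // step)
elif 40 >= a:
    a = step
    length = length * (length // step)
else:
    handle(29)
for length in step:
    process(length)
    step = length // step

5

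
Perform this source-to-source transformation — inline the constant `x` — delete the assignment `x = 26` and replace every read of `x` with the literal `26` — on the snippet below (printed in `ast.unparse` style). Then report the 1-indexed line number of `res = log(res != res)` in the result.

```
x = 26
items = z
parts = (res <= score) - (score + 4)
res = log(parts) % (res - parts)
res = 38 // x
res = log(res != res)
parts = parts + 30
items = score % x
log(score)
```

Transformed code:
items = z
parts = (res <= score) - (score + 4)
res = log(parts) % (res - parts)
res = 38 // 26
res = log(res != res)
parts = parts + 30
items = score % 26
log(score)

5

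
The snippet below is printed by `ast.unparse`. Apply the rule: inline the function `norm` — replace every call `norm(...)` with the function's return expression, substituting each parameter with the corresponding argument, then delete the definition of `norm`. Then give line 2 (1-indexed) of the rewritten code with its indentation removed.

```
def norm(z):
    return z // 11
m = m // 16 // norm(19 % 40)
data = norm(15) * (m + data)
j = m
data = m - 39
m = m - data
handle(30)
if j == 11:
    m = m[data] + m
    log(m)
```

Transformed code:
m = m // 16 // (19 % 40 // 11)
data = 15 // 11 * (m + data)
j = m
data = m - 39
m = m - data
handle(30)
if j == 11:
    m = m[data] + m
    log(m)

data = 15 // 11 * (m + data)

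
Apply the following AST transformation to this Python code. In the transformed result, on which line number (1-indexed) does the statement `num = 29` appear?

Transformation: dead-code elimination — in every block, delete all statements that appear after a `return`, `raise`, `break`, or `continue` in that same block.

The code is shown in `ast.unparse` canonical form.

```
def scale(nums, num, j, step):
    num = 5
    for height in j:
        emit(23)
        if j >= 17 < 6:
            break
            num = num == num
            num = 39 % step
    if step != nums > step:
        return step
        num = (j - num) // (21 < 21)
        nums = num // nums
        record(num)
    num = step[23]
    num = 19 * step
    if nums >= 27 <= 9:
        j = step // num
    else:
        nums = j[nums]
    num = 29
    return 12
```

Transformed code:
def scale(nums, num, j, step):
    num = 5
    for height in j:
        emit(23)
        if j >= 17 < 6:
            break
    if step != nums > step:
        return step
    num = step[23]
    num = 19 * step
    if nums >= 27 <= 9:
        j = step // num
    else:
        nums = j[nums]
    num = 29
    return 12

15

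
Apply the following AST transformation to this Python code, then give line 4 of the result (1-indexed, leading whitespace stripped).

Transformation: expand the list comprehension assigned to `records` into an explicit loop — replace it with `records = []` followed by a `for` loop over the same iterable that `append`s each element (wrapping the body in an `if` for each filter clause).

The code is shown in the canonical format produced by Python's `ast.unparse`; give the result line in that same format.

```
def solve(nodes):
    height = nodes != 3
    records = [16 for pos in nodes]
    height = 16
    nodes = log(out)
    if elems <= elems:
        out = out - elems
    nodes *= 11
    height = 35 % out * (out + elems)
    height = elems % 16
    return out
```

for pos in nodes:

Transformed code:
def solve(nodes):
    height = nodes != 3
    records = []
    for pos in nodes:
        records.append(16)
    height = 16
    nodes = log(out)
    if elems <= elems:
        out = out - elems
    nodes *= 11
    height = 35 % out * (out + elems)
    height = elems % 16
    return out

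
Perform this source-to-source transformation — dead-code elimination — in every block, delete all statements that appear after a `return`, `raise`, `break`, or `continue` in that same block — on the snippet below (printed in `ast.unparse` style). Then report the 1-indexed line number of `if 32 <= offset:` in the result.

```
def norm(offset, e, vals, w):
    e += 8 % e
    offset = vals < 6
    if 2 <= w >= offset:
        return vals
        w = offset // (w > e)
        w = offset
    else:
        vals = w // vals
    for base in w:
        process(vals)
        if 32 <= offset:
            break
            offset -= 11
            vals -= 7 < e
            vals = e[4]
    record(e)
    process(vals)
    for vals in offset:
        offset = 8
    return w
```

10

Transformed code:
def norm(offset, e, vals, w):
    e += 8 % e
    offset = vals < 6
    if 2 <= w >= offset:
        return vals
    else:
        vals = w // vals
    for base in w:
        process(vals)
        if 32 <= offset:
            break
    record(e)
    process(vals)
    for vals in offset:
        offset = 8
    return w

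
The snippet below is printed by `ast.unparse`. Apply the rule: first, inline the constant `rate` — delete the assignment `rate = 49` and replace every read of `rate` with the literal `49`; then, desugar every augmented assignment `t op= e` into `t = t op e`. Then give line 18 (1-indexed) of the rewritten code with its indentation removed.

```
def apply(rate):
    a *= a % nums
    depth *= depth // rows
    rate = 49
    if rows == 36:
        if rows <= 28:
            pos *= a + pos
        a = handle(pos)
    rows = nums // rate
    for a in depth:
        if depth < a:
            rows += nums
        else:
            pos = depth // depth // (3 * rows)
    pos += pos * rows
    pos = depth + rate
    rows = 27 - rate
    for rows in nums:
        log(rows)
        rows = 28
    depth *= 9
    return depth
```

log(rows)

Transformed code:
def apply(rate):
    a = a * (a % nums)
    depth = depth * (depth // rows)
    if rows == 36:
        if rows <= 28:
            pos = pos * (a + pos)
        a = handle(pos)
    rows = nums // 49
    for a in depth:
        if depth < a:
            rows = rows + nums
        else:
            pos = depth // depth // (3 * rows)
    pos = pos + pos * rows
    pos = depth + 49
    rows = 27 - 49
    for rows in nums:
        log(rows)
        rows = 28
    depth = depth * 9
    return depth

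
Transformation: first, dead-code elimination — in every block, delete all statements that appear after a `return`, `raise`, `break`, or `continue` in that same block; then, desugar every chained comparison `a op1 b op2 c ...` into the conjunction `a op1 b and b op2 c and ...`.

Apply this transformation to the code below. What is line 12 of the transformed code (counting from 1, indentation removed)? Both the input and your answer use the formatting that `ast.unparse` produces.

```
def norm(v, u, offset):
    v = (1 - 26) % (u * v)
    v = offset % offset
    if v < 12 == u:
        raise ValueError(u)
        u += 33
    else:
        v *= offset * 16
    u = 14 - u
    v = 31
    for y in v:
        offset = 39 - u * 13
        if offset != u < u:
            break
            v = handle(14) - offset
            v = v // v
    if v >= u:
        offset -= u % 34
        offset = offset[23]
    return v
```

Transformed code:
def norm(v, u, offset):
    v = (1 - 26) % (u * v)
    v = offset % offset
    if v < 12 and 12 == u:
        raise ValueError(u)
    else:
        v *= offset * 16
    u = 14 - u
    v = 31
    for y in v:
        offset = 39 - u * 13
        if offset != u and u < u:
            break
    if v >= u:
        offset -= u % 34
        offset = offset[23]
    return v

if offset != u and u < u:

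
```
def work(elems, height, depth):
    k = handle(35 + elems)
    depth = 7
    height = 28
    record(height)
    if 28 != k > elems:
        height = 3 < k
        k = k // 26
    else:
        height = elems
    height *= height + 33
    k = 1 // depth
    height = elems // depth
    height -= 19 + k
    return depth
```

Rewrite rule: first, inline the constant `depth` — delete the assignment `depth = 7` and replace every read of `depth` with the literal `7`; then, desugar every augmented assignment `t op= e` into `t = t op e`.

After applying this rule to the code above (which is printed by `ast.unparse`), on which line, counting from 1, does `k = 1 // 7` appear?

11

Transformed code:
def work(elems, height, depth):
    k = handle(35 + elems)
    height = 28
    record(height)
    if 28 != k > elems:
        height = 3 < k
        k = k // 26
    else:
        height = elems
    height = height * (height + 33)
    k = 1 // 7
    height = elems // 7
    height = height - (19 + k)
    return 7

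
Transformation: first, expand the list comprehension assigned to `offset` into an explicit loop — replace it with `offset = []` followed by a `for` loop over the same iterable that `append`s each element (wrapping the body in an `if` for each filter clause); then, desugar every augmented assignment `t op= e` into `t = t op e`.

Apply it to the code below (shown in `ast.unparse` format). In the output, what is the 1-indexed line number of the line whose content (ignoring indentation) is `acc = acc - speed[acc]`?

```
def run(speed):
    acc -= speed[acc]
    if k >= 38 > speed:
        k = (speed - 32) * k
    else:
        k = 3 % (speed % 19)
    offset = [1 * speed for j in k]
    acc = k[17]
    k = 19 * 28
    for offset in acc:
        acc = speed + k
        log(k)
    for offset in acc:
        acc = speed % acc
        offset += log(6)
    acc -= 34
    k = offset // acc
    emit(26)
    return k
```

2

Transformed code:
def run(speed):
    acc = acc - speed[acc]
    if k >= 38 > speed:
        k = (speed - 32) * k
    else:
        k = 3 % (speed % 19)
    offset = []
    for j in k:
        offset.append(1 * speed)
    acc = k[17]
    k = 19 * 28
    for offset in acc:
        acc = speed + k
        log(k)
    for offset in acc:
        acc = speed % acc
        offset = offset + log(6)
    acc = acc - 34
    k = offset // acc
    emit(26)
    return k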